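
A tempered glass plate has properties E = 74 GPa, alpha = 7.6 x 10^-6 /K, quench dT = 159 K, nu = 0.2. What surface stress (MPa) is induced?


Tempering stress: sigma = E * alpha * dT / (1 - nu)
  E (MPa) = 74 * 1000 = 74000
  Numerator = 74000 * (7.6 x 10^-6) * 159 = 89.4216
  Denominator = 1 - 0.2 = 0.8
  sigma = 89.4216 / 0.8 = 111.8 MPa

111.8 MPa


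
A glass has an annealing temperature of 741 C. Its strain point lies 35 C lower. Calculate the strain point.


Strain point = annealing point - difference:
  T_strain = 741 - 35 = 706 C

706 C


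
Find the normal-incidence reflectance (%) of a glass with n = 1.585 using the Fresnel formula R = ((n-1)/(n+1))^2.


Fresnel reflectance at normal incidence:
  R = ((n - 1)/(n + 1))^2
  (n - 1)/(n + 1) = (1.585 - 1)/(1.585 + 1) = 0.226306
  R = 0.226306^2 = 0.0512144
  R(%) = 0.0512144 * 100 = 5.121%

5.121%


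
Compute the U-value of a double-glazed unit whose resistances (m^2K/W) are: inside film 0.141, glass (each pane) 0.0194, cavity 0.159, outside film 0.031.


Total thermal resistance (series):
  R_total = R_in + R_glass + R_air + R_glass + R_out
  R_total = 0.141 + 0.0194 + 0.159 + 0.0194 + 0.031 = 0.3698 m^2K/W
U-value = 1 / R_total = 1 / 0.3698 = 2.704 W/m^2K

2.704 W/m^2K


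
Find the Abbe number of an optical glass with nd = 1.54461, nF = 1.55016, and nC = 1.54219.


Abbe number formula: Vd = (nd - 1) / (nF - nC)
  nd - 1 = 1.54461 - 1 = 0.54461
  nF - nC = 1.55016 - 1.54219 = 0.00797
  Vd = 0.54461 / 0.00797 = 68.33

68.33


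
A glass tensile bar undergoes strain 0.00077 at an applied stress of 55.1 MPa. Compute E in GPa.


Young's modulus: E = stress / strain
  E = 55.1 MPa / 0.00077 = 71558.44 MPa
Convert to GPa: 71558.44 / 1000 = 71.56 GPa

71.56 GPa


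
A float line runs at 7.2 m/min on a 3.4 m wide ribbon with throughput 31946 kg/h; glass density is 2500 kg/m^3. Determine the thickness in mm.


Ribbon cross-section from mass balance:
  Volume rate = throughput / density = 31946 / 2500 = 12.7784 m^3/h
  thickness = volume rate / (speed * 60 * width), i.e.
  thickness = throughput / (60 * speed * width * density) * 1000
  thickness = 31946 / (60 * 7.2 * 3.4 * 2500) * 1000 = 8.7 mm

8.7 mm


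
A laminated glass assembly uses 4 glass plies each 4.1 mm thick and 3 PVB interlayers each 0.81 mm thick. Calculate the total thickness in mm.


Total thickness = glass contribution + PVB contribution
  Glass: 4 * 4.1 = 16.4 mm
  PVB: 3 * 0.81 = 2.43 mm
  Total = 16.4 + 2.43 = 18.83 mm

18.83 mm


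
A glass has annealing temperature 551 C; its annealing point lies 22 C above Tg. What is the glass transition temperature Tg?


Rearrange T_anneal = Tg + offset for Tg:
  Tg = T_anneal - offset = 551 - 22 = 529 C

529 C


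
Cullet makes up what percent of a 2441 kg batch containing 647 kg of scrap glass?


Cullet ratio = (cullet mass / total batch mass) * 100
  Ratio = 647 / 2441 * 100 = 26.51%

26.51%


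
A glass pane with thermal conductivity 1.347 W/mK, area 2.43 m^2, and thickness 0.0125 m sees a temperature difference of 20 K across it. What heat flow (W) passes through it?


Fourier's law: Q = k * A * dT / t
  Q = 1.347 * 2.43 * 20 / 0.0125
  Q = 65.4642 / 0.0125 = 5237.1 W

5237.1 W


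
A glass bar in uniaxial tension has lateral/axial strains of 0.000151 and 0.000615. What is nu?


Poisson's ratio: nu = lateral strain / axial strain
  nu = 0.000151 / 0.000615 = 0.2455

0.2455


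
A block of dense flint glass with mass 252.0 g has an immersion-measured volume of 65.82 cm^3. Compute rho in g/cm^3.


Use the definition of density:
  rho = mass / volume
  rho = 252.0 / 65.82 = 3.829 g/cm^3

3.829 g/cm^3


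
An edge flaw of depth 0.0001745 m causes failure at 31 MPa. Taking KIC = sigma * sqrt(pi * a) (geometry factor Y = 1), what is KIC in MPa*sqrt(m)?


Fracture toughness: KIC = sigma * sqrt(pi * a)
  pi * a = pi * 0.0001745 = 0.000548208
  sqrt(pi * a) = 0.023414
  KIC = 31 * 0.023414 = 0.726 MPa*sqrt(m)

0.726 MPa*sqrt(m)


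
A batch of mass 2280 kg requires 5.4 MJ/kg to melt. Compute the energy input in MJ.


Total energy = mass * specific energy
  E = 2280 * 5.4 = 12312 MJ

12312 MJ


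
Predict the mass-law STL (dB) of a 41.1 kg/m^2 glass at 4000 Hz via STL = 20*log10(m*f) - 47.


Mass law: STL = 20 * log10(m * f) - 47
  m * f = 41.1 * 4000 = 164400
  log10(164400) = 5.2159
  STL = 20 * 5.2159 - 47 = 104.318 - 47 = 57.3 dB

57.3 dB


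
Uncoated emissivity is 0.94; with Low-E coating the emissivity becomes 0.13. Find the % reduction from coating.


Percentage reduction = (1 - coated/uncoated) * 100
  Ratio = 0.13 / 0.94 = 0.1383
  Reduction = (1 - 0.1383) * 100 = 86.2%

86.2%


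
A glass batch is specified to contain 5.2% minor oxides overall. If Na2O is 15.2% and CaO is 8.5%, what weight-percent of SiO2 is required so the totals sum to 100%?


Known pieces sum to 100%:
  SiO2 = 100 - (others + Na2O + CaO)
  SiO2 = 100 - (5.2 + 15.2 + 8.5) = 71.1%

71.1%


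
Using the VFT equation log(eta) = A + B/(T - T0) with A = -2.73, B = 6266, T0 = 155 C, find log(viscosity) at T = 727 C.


VFT equation: log(eta) = A + B / (T - T0)
  T - T0 = 727 - 155 = 572
  B / (T - T0) = 6266 / 572 = 10.955
  log(eta) = -2.73 + 10.955 = 8.225

8.225


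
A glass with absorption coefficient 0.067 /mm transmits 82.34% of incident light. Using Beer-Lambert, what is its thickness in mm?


Rearrange T = exp(-alpha * thickness):
  thickness = -ln(T) / alpha
  T = 82.34/100 = 0.8234
  ln(T) = -0.19431
  -ln(T) = 0.19431
  thickness = 0.19431 / 0.067 = 2.9 mm

2.9 mm


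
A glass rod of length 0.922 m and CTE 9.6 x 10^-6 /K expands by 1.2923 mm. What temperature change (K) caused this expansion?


Rearrange dL = alpha * L0 * dT for dT:
  dT = dL / (alpha * L0)
  dL (m) = 1.2923 / 1000 = 0.0012923
  dT = 0.0012923 / ((9.6 x 10^-6) * 0.922) = 146.0 K

146.0 K


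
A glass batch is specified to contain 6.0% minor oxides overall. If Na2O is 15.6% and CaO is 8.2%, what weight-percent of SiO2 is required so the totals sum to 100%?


Known pieces sum to 100%:
  SiO2 = 100 - (others + Na2O + CaO)
  SiO2 = 100 - (6.0 + 15.6 + 8.2) = 70.2%

70.2%


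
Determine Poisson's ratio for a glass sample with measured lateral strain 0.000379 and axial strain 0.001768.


Poisson's ratio: nu = lateral strain / axial strain
  nu = 0.000379 / 0.001768 = 0.2144

0.2144


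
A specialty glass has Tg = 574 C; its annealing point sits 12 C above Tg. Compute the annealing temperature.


The annealing temperature is Tg plus the offset:
  T_anneal = 574 + 12 = 586 C

586 C


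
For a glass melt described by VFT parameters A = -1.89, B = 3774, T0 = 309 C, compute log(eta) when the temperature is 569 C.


VFT equation: log(eta) = A + B / (T - T0)
  T - T0 = 569 - 309 = 260
  B / (T - T0) = 3774 / 260 = 14.515
  log(eta) = -1.89 + 14.515 = 12.625

12.625


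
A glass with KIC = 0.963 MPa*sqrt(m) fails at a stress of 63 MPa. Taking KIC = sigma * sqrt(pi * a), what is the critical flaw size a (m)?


Rearrange KIC = sigma * sqrt(pi * a):
  sqrt(pi * a) = KIC / sigma
  sqrt(pi * a) = 0.963 / 63 = 0.015286
  a = (KIC / sigma)^2 / pi
  a = 0.015286^2 / pi = 0.0000744 m

0.0000744 m


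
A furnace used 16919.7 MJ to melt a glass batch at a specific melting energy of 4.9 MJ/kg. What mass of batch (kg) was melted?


Rearrange E = m * s for m:
  m = E / s
  m = 16919.7 / 4.9 = 3453.0 kg

3453.0 kg


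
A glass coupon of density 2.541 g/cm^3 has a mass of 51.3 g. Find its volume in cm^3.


Rearrange rho = m / V:
  V = m / rho
  V = 51.3 / 2.541 = 20.189 cm^3

20.189 cm^3


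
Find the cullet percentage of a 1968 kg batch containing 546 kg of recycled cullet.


Cullet ratio = (cullet mass / total batch mass) * 100
  Ratio = 546 / 1968 * 100 = 27.74%

27.74%


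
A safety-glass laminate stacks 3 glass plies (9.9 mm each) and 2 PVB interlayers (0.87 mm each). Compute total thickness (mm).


Total thickness = glass contribution + PVB contribution
  Glass: 3 * 9.9 = 29.7 mm
  PVB: 2 * 0.87 = 1.74 mm
  Total = 29.7 + 1.74 = 31.44 mm

31.44 mm


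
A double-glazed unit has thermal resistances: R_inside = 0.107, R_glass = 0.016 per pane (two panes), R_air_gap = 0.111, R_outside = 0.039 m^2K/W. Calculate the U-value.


Total thermal resistance (series):
  R_total = R_in + R_glass + R_air + R_glass + R_out
  R_total = 0.107 + 0.016 + 0.111 + 0.016 + 0.039 = 0.289 m^2K/W
U-value = 1 / R_total = 1 / 0.289 = 3.46 W/m^2K

3.46 W/m^2K


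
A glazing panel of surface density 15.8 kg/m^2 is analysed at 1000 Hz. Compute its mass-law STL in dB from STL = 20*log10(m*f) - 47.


Mass law: STL = 20 * log10(m * f) - 47
  m * f = 15.8 * 1000 = 15800
  log10(15800) = 4.19866
  STL = 20 * 4.19866 - 47 = 83.9732 - 47 = 37.0 dB

37.0 dB


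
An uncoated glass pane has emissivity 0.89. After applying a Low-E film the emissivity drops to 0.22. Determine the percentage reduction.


Percentage reduction = (1 - coated/uncoated) * 100
  Ratio = 0.22 / 0.89 = 0.2472
  Reduction = (1 - 0.2472) * 100 = 75.3%

75.3%


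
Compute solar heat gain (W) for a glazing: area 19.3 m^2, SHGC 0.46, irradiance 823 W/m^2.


Solar heat gain: Q = Area * SHGC * Irradiance
  Q = 19.3 * 0.46 * 823 = 7306.6 W

7306.6 W


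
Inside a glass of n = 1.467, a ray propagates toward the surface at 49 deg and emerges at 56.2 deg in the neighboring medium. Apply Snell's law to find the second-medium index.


Apply Snell's law: n1 * sin(theta1) = n2 * sin(theta2)
  n2 = n1 * sin(theta1) / sin(theta2)
  sin(49) = 0.75471
  sin(56.2) = 0.830984
  n2 = 1.467 * 0.75471 / 0.830984 = 1.3323

1.3323


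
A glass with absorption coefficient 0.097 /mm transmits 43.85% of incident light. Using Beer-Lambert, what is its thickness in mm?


Rearrange T = exp(-alpha * thickness):
  thickness = -ln(T) / alpha
  T = 43.85/100 = 0.4385
  ln(T) = -0.8244
  -ln(T) = 0.8244
  thickness = 0.8244 / 0.097 = 8.5 mm

8.5 mm


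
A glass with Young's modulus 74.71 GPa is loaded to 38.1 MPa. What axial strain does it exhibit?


Rearrange E = sigma / epsilon:
  epsilon = sigma / E
  E (MPa) = 74.71 * 1000 = 74710
  epsilon = 38.1 / 74710 = 0.00051

0.00051


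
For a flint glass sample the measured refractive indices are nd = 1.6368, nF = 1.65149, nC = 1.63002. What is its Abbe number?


Abbe number formula: Vd = (nd - 1) / (nF - nC)
  nd - 1 = 1.6368 - 1 = 0.6368
  nF - nC = 1.65149 - 1.63002 = 0.02147
  Vd = 0.6368 / 0.02147 = 29.66

29.66


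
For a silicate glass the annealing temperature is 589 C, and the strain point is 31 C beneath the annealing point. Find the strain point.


Strain point = annealing point - difference:
  T_strain = 589 - 31 = 558 C

558 C


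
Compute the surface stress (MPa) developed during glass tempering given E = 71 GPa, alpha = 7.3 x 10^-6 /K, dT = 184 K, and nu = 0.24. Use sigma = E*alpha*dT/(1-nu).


Tempering stress: sigma = E * alpha * dT / (1 - nu)
  E (MPa) = 71 * 1000 = 71000
  Numerator = 71000 * (7.3 x 10^-6) * 184 = 95.3672
  Denominator = 1 - 0.24 = 0.76
  sigma = 95.3672 / 0.76 = 125.5 MPa

125.5 MPa


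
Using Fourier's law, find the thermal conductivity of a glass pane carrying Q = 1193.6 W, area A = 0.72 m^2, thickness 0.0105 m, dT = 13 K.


Fourier's law rearranged: k = Q * t / (A * dT)
  Numerator = 1193.6 * 0.0105 = 12.5328
  Denominator = 0.72 * 13 = 9.36
  k = 12.5328 / 9.36 = 1.339 W/mK

1.339 W/mK


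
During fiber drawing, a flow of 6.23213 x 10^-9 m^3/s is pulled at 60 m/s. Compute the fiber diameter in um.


Cross-sectional area from continuity:
  A = Q / v = 6.23213 x 10^-9 / 60 = 1.038688 x 10^-10 m^2
Diameter from circular cross-section:
  d = sqrt(4A / pi) * 10^6 (m -> um)
  d = sqrt(4 * 1.038688 x 10^-10 / pi) * 10^6 = 11.5 um

11.5 um


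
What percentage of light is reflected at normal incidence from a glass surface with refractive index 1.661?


Fresnel reflectance at normal incidence:
  R = ((n - 1)/(n + 1))^2
  (n - 1)/(n + 1) = (1.661 - 1)/(1.661 + 1) = 0.248403
  R = 0.248403^2 = 0.0617041
  R(%) = 0.0617041 * 100 = 6.17%

6.17%


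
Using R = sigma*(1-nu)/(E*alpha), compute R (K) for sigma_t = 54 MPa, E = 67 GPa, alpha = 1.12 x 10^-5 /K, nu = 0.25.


Thermal shock resistance: R = sigma * (1 - nu) / (E * alpha)
  Numerator = 54 * (1 - 0.25) = 40.5
  Denominator = 67 * 1000 * (1.12 x 10^-5) = 0.7504
  R = 40.5 / 0.7504 = 54.0 K

54.0 K


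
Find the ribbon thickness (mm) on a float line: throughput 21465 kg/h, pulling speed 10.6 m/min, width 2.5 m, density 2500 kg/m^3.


Ribbon cross-section from mass balance:
  Volume rate = throughput / density = 21465 / 2500 = 8.586 m^3/h
  thickness = volume rate / (speed * 60 * width), i.e.
  thickness = throughput / (60 * speed * width * density) * 1000
  thickness = 21465 / (60 * 10.6 * 2.5 * 2500) * 1000 = 5.4 mm

5.4 mm


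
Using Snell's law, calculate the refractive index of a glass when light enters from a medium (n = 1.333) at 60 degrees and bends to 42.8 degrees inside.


Apply Snell's law: n1 * sin(theta1) = n2 * sin(theta2)
  n2 = n1 * sin(theta1) / sin(theta2)
  sin(60) = 0.866025
  sin(42.8) = 0.679441
  n2 = 1.333 * 0.866025 / 0.679441 = 1.6991

1.6991


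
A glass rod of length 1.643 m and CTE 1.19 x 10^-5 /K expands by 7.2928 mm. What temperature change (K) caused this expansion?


Rearrange dL = alpha * L0 * dT for dT:
  dT = dL / (alpha * L0)
  dL (m) = 7.2928 / 1000 = 0.0072928
  dT = 0.0072928 / ((1.19 x 10^-5) * 1.643) = 373.0 K

373.0 K


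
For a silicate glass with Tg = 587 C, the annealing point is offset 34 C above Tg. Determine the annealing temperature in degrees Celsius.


The annealing temperature is Tg plus the offset:
  T_anneal = 587 + 34 = 621 C

621 C


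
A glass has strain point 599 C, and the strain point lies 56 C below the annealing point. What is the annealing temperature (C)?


T_anneal = T_strain + gap:
  T_anneal = 599 + 56 = 655 C

655 C


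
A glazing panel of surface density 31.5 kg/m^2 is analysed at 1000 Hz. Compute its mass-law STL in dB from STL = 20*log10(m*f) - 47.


Mass law: STL = 20 * log10(m * f) - 47
  m * f = 31.5 * 1000 = 31500
  log10(31500) = 4.49831
  STL = 20 * 4.49831 - 47 = 89.9662 - 47 = 43.0 dB

43.0 dB


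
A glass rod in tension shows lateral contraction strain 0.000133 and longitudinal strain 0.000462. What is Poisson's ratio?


Poisson's ratio: nu = lateral strain / axial strain
  nu = 0.000133 / 0.000462 = 0.2879

0.2879


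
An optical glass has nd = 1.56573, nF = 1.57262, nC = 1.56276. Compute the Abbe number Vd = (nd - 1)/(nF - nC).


Abbe number formula: Vd = (nd - 1) / (nF - nC)
  nd - 1 = 1.56573 - 1 = 0.56573
  nF - nC = 1.57262 - 1.56276 = 0.00986
  Vd = 0.56573 / 0.00986 = 57.38

57.38


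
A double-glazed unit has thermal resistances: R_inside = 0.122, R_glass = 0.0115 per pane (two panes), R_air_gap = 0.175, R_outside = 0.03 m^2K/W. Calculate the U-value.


Total thermal resistance (series):
  R_total = R_in + R_glass + R_air + R_glass + R_out
  R_total = 0.122 + 0.0115 + 0.175 + 0.0115 + 0.03 = 0.35 m^2K/W
U-value = 1 / R_total = 1 / 0.35 = 2.857 W/m^2K

2.857 W/m^2K


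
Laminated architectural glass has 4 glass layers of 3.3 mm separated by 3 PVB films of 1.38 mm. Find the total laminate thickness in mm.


Total thickness = glass contribution + PVB contribution
  Glass: 4 * 3.3 = 13.2 mm
  PVB: 3 * 1.38 = 4.14 mm
  Total = 13.2 + 4.14 = 17.34 mm

17.34 mm


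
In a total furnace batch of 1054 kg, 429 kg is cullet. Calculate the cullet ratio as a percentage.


Cullet ratio = (cullet mass / total batch mass) * 100
  Ratio = 429 / 1054 * 100 = 40.7%

40.7%


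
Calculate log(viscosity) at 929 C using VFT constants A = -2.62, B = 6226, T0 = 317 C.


VFT equation: log(eta) = A + B / (T - T0)
  T - T0 = 929 - 317 = 612
  B / (T - T0) = 6226 / 612 = 10.173
  log(eta) = -2.62 + 10.173 = 7.553

7.553


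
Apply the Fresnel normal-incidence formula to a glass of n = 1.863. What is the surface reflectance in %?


Fresnel reflectance at normal incidence:
  R = ((n - 1)/(n + 1))^2
  (n - 1)/(n + 1) = (1.863 - 1)/(1.863 + 1) = 0.301432
  R = 0.301432^2 = 0.0908613
  R(%) = 0.0908613 * 100 = 9.086%

9.086%


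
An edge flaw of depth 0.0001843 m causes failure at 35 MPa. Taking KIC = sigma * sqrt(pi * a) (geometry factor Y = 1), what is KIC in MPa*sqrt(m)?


Fracture toughness: KIC = sigma * sqrt(pi * a)
  pi * a = pi * 0.0001843 = 0.000578996
  sqrt(pi * a) = 0.024062
  KIC = 35 * 0.024062 = 0.842 MPa*sqrt(m)

0.842 MPa*sqrt(m)


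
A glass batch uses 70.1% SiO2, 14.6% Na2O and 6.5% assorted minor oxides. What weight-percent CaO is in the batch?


Pieces sum to 100%:
  CaO = 100 - (SiO2 + Na2O + others)
  CaO = 100 - (70.1 + 14.6 + 6.5) = 8.8%

8.8%


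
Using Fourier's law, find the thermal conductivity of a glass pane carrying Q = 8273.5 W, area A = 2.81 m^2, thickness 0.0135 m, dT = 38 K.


Fourier's law rearranged: k = Q * t / (A * dT)
  Numerator = 8273.5 * 0.0135 = 111.69225
  Denominator = 2.81 * 38 = 106.78
  k = 111.69225 / 106.78 = 1.046 W/mK

1.046 W/mK


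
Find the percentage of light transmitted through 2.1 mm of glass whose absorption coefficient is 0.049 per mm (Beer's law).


Beer-Lambert law: T = exp(-alpha * thickness)
  exponent = -0.049 * 2.1 = -0.1029
  T = exp(-0.1029) = 0.9022
  Percentage = 0.9022 * 100 = 90.22%

90.22%


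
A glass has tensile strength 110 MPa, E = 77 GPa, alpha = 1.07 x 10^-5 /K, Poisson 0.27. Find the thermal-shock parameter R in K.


Thermal shock resistance: R = sigma * (1 - nu) / (E * alpha)
  Numerator = 110 * (1 - 0.27) = 80.3
  Denominator = 77 * 1000 * (1.07 x 10^-5) = 0.8239
  R = 80.3 / 0.8239 = 97.5 K

97.5 K


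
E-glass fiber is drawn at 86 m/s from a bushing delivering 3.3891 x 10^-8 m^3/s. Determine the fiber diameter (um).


Cross-sectional area from continuity:
  A = Q / v = 3.3891 x 10^-8 / 86 = 3.940814 x 10^-10 m^2
Diameter from circular cross-section:
  d = sqrt(4A / pi) * 10^6 (m -> um)
  d = sqrt(4 * 3.940814 x 10^-10 / pi) * 10^6 = 22.4 um

22.4 um


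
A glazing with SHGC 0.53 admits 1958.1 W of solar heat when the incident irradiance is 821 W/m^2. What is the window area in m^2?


Rearrange Q = Area * SHGC * Irradiance:
  Area = Q / (SHGC * Irradiance)
  Area = 1958.1 / (0.53 * 821) = 4.5 m^2

4.5 m^2


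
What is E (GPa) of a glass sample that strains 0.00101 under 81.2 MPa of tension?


Young's modulus: E = stress / strain
  E = 81.2 MPa / 0.00101 = 80396.04 MPa
Convert to GPa: 80396.04 / 1000 = 80.4 GPa

80.4 GPa


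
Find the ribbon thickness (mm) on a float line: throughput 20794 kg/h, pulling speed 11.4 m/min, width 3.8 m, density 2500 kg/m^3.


Ribbon cross-section from mass balance:
  Volume rate = throughput / density = 20794 / 2500 = 8.3176 m^3/h
  thickness = volume rate / (speed * 60 * width), i.e.
  thickness = throughput / (60 * speed * width * density) * 1000
  thickness = 20794 / (60 * 11.4 * 3.8 * 2500) * 1000 = 3.2 mm

3.2 mm


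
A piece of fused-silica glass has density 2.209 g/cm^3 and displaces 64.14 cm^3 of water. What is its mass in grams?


Rearrange rho = m / V:
  m = rho * V
  m = 2.209 * 64.14 = 141.685 g

141.685 g


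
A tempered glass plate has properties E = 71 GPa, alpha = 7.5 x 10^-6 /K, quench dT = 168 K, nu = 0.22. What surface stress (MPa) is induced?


Tempering stress: sigma = E * alpha * dT / (1 - nu)
  E (MPa) = 71 * 1000 = 71000
  Numerator = 71000 * (7.5 x 10^-6) * 168 = 89.46
  Denominator = 1 - 0.22 = 0.78
  sigma = 89.46 / 0.78 = 114.7 MPa

114.7 MPa


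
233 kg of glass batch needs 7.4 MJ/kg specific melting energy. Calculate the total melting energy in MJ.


Total energy = mass * specific energy
  E = 233 * 7.4 = 1724.2 MJ

1724.2 MJ


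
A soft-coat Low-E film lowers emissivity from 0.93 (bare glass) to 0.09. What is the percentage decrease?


Percentage reduction = (1 - coated/uncoated) * 100
  Ratio = 0.09 / 0.93 = 0.0968
  Reduction = (1 - 0.0968) * 100 = 90.3%

90.3%


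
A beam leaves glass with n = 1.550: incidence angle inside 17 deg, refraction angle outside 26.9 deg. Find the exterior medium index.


Apply Snell's law: n1 * sin(theta1) = n2 * sin(theta2)
  n2 = n1 * sin(theta1) / sin(theta2)
  sin(17) = 0.292372
  sin(26.9) = 0.452435
  n2 = 1.550 * 0.292372 / 0.452435 = 1.0016

1.0016


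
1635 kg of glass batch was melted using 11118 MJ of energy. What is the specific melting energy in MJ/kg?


Rearrange E = m * s for s:
  s = E / m
  s = 11118 / 1635 = 6.8 MJ/kg

6.8 MJ/kg


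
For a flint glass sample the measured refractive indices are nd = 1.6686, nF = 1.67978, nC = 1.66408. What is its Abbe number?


Abbe number formula: Vd = (nd - 1) / (nF - nC)
  nd - 1 = 1.6686 - 1 = 0.6686
  nF - nC = 1.67978 - 1.66408 = 0.0157
  Vd = 0.6686 / 0.0157 = 42.59

42.59


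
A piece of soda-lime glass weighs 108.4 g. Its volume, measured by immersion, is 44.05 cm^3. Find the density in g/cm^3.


Use the definition of density:
  rho = mass / volume
  rho = 108.4 / 44.05 = 2.461 g/cm^3

2.461 g/cm^3


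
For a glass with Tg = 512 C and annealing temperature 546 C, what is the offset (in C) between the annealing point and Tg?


Offset = T_anneal - Tg:
  offset = 546 - 512 = 34 C

34 C


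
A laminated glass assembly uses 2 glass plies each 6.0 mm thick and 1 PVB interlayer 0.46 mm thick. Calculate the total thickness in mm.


Total thickness = glass contribution + PVB contribution
  Glass: 2 * 6.0 = 12.0 mm
  PVB: 1 * 0.46 = 0.46 mm
  Total = 12.0 + 0.46 = 12.46 mm

12.46 mm


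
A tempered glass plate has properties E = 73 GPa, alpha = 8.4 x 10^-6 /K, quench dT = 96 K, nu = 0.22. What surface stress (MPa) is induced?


Tempering stress: sigma = E * alpha * dT / (1 - nu)
  E (MPa) = 73 * 1000 = 73000
  Numerator = 73000 * (8.4 x 10^-6) * 96 = 58.8672
  Denominator = 1 - 0.22 = 0.78
  sigma = 58.8672 / 0.78 = 75.5 MPa

75.5 MPa


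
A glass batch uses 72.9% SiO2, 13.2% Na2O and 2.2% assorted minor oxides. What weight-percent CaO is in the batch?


Pieces sum to 100%:
  CaO = 100 - (SiO2 + Na2O + others)
  CaO = 100 - (72.9 + 13.2 + 2.2) = 11.7%

11.7%


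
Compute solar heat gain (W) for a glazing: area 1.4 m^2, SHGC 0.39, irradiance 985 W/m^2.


Solar heat gain: Q = Area * SHGC * Irradiance
  Q = 1.4 * 0.39 * 985 = 537.8 W

537.8 W


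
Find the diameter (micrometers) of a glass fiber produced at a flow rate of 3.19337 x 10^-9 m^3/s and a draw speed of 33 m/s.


Cross-sectional area from continuity:
  A = Q / v = 3.19337 x 10^-9 / 33 = 9.676879 x 10^-11 m^2
Diameter from circular cross-section:
  d = sqrt(4A / pi) * 10^6 (m -> um)
  d = sqrt(4 * 9.676879 x 10^-11 / pi) * 10^6 = 11.1 um

11.1 um


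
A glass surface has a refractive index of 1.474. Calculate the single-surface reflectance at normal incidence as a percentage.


Fresnel reflectance at normal incidence:
  R = ((n - 1)/(n + 1))^2
  (n - 1)/(n + 1) = (1.474 - 1)/(1.474 + 1) = 0.191593
  R = 0.191593^2 = 0.0367079
  R(%) = 0.0367079 * 100 = 3.671%

3.671%


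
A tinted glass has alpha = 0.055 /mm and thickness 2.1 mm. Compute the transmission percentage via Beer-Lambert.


Beer-Lambert law: T = exp(-alpha * thickness)
  exponent = -0.055 * 2.1 = -0.1155
  T = exp(-0.1155) = 0.8909
  Percentage = 0.8909 * 100 = 89.09%

89.09%


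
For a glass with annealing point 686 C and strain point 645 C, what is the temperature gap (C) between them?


Gap = T_anneal - T_strain:
  gap = 686 - 645 = 41 C

41 C


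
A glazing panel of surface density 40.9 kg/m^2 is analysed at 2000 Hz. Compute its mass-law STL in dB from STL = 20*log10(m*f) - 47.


Mass law: STL = 20 * log10(m * f) - 47
  m * f = 40.9 * 2000 = 81800
  log10(81800) = 4.91275
  STL = 20 * 4.91275 - 47 = 98.255 - 47 = 51.3 dB

51.3 dB


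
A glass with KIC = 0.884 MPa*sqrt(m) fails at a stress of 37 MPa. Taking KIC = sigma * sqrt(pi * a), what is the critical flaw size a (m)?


Rearrange KIC = sigma * sqrt(pi * a):
  sqrt(pi * a) = KIC / sigma
  sqrt(pi * a) = 0.884 / 37 = 0.023892
  a = (KIC / sigma)^2 / pi
  a = 0.023892^2 / pi = 0.0001817 m

0.0001817 m


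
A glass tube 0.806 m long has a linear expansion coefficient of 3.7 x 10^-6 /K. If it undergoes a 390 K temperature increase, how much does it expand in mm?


Thermal expansion formula: dL = alpha * L0 * dT
  dL = (3.7 x 10^-6) * 0.806 * 390 = 0.00116306 m
Convert to mm: 0.00116306 * 1000 = 1.1631 mm

1.1631 mm


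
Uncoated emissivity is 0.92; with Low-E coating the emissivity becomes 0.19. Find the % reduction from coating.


Percentage reduction = (1 - coated/uncoated) * 100
  Ratio = 0.19 / 0.92 = 0.2065
  Reduction = (1 - 0.2065) * 100 = 79.3%

79.3%


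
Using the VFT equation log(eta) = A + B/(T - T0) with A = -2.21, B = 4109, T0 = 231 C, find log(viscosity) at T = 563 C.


VFT equation: log(eta) = A + B / (T - T0)
  T - T0 = 563 - 231 = 332
  B / (T - T0) = 4109 / 332 = 12.377
  log(eta) = -2.21 + 12.377 = 10.167

10.167


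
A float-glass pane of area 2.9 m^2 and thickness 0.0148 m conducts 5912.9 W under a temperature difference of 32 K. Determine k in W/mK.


Fourier's law rearranged: k = Q * t / (A * dT)
  Numerator = 5912.9 * 0.0148 = 87.51092
  Denominator = 2.9 * 32 = 92.8
  k = 87.51092 / 92.8 = 0.943 W/mK

0.943 W/mK


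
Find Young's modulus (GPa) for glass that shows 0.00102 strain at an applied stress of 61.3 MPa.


Young's modulus: E = stress / strain
  E = 61.3 MPa / 0.00102 = 60098.04 MPa
Convert to GPa: 60098.04 / 1000 = 60.1 GPa

60.1 GPa


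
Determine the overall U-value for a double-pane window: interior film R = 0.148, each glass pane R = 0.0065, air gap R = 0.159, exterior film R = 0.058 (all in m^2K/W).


Total thermal resistance (series):
  R_total = R_in + R_glass + R_air + R_glass + R_out
  R_total = 0.148 + 0.0065 + 0.159 + 0.0065 + 0.058 = 0.378 m^2K/W
U-value = 1 / R_total = 1 / 0.378 = 2.646 W/m^2K

2.646 W/m^2K


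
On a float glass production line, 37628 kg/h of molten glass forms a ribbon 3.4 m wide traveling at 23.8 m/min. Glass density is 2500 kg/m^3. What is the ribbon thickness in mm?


Ribbon cross-section from mass balance:
  Volume rate = throughput / density = 37628 / 2500 = 15.0512 m^3/h
  thickness = volume rate / (speed * 60 * width), i.e.
  thickness = throughput / (60 * speed * width * density) * 1000
  thickness = 37628 / (60 * 23.8 * 3.4 * 2500) * 1000 = 3.1 mm

3.1 mm


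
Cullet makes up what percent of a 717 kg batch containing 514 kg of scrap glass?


Cullet ratio = (cullet mass / total batch mass) * 100
  Ratio = 514 / 717 * 100 = 71.69%

71.69%


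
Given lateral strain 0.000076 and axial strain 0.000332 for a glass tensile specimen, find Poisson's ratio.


Poisson's ratio: nu = lateral strain / axial strain
  nu = 0.000076 / 0.000332 = 0.2289

0.2289


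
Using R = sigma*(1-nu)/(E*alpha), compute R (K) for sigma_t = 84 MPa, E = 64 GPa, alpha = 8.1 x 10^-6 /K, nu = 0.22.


Thermal shock resistance: R = sigma * (1 - nu) / (E * alpha)
  Numerator = 84 * (1 - 0.22) = 65.52
  Denominator = 64 * 1000 * (8.1 x 10^-6) = 0.5184
  R = 65.52 / 0.5184 = 126.4 K

126.4 K


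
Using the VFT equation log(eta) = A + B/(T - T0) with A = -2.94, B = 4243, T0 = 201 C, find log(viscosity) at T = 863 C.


VFT equation: log(eta) = A + B / (T - T0)
  T - T0 = 863 - 201 = 662
  B / (T - T0) = 4243 / 662 = 6.409
  log(eta) = -2.94 + 6.409 = 3.469

3.469


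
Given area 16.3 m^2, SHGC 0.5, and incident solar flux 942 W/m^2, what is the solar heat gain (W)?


Solar heat gain: Q = Area * SHGC * Irradiance
  Q = 16.3 * 0.5 * 942 = 7677.3 W

7677.3 W


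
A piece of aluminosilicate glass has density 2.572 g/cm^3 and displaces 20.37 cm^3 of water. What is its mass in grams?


Rearrange rho = m / V:
  m = rho * V
  m = 2.572 * 20.37 = 52.392 g

52.392 g


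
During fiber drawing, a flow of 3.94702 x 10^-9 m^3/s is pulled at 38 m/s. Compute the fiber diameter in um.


Cross-sectional area from continuity:
  A = Q / v = 3.94702 x 10^-9 / 38 = 1.038689 x 10^-10 m^2
Diameter from circular cross-section:
  d = sqrt(4A / pi) * 10^6 (m -> um)
  d = sqrt(4 * 1.038689 x 10^-10 / pi) * 10^6 = 11.5 um

11.5 um


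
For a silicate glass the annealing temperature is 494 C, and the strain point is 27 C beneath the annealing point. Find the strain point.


Strain point = annealing point - difference:
  T_strain = 494 - 27 = 467 C

467 C


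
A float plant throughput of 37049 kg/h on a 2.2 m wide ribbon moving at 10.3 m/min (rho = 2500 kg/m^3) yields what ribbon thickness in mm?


Ribbon cross-section from mass balance:
  Volume rate = throughput / density = 37049 / 2500 = 14.8196 m^3/h
  thickness = volume rate / (speed * 60 * width), i.e.
  thickness = throughput / (60 * speed * width * density) * 1000
  thickness = 37049 / (60 * 10.3 * 2.2 * 2500) * 1000 = 10.9 mm

10.9 mm


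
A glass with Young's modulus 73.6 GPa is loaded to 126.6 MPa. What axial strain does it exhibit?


Rearrange E = sigma / epsilon:
  epsilon = sigma / E
  E (MPa) = 73.6 * 1000 = 73600
  epsilon = 126.6 / 73600 = 0.00172

0.00172


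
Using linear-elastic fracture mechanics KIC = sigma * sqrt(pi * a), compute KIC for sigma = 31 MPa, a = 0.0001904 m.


Fracture toughness: KIC = sigma * sqrt(pi * a)
  pi * a = pi * 0.0001904 = 0.000598159
  sqrt(pi * a) = 0.024457
  KIC = 31 * 0.024457 = 0.758 MPa*sqrt(m)

0.758 MPa*sqrt(m)


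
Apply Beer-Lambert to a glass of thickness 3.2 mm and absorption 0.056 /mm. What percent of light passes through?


Beer-Lambert law: T = exp(-alpha * thickness)
  exponent = -0.056 * 3.2 = -0.1792
  T = exp(-0.1792) = 0.8359
  Percentage = 0.8359 * 100 = 83.59%

83.59%


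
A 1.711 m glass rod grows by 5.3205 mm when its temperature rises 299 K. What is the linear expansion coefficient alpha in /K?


Rearrange dL = alpha * L0 * dT for alpha:
  alpha = dL / (L0 * dT)
  alpha = (5.3205 / 1000) / (1.711 * 299) = 0.0000104 /K = 1.04 x 10^-5 /K

1.04 x 10^-5 /K


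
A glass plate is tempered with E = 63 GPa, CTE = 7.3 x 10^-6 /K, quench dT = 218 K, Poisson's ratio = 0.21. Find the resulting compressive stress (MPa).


Tempering stress: sigma = E * alpha * dT / (1 - nu)
  E (MPa) = 63 * 1000 = 63000
  Numerator = 63000 * (7.3 x 10^-6) * 218 = 100.2582
  Denominator = 1 - 0.21 = 0.79
  sigma = 100.2582 / 0.79 = 126.9 MPa

126.9 MPa


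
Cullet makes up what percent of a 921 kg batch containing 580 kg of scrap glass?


Cullet ratio = (cullet mass / total batch mass) * 100
  Ratio = 580 / 921 * 100 = 62.98%

62.98%


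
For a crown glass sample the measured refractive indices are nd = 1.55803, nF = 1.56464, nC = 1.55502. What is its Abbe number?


Abbe number formula: Vd = (nd - 1) / (nF - nC)
  nd - 1 = 1.55803 - 1 = 0.55803
  nF - nC = 1.56464 - 1.55502 = 0.00962
  Vd = 0.55803 / 0.00962 = 58.01

58.01


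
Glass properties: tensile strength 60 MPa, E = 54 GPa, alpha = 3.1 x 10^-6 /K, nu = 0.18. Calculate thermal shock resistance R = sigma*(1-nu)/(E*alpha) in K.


Thermal shock resistance: R = sigma * (1 - nu) / (E * alpha)
  Numerator = 60 * (1 - 0.18) = 49.2
  Denominator = 54 * 1000 * (3.1 x 10^-6) = 0.1674
  R = 49.2 / 0.1674 = 293.9 K

293.9 K


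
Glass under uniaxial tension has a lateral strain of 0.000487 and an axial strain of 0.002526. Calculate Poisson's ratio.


Poisson's ratio: nu = lateral strain / axial strain
  nu = 0.000487 / 0.002526 = 0.1928

0.1928


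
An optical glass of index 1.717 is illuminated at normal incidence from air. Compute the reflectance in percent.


Fresnel reflectance at normal incidence:
  R = ((n - 1)/(n + 1))^2
  (n - 1)/(n + 1) = (1.717 - 1)/(1.717 + 1) = 0.263894
  R = 0.263894^2 = 0.06964
  R(%) = 0.06964 * 100 = 6.964%

6.964%


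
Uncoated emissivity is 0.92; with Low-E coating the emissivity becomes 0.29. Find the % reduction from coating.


Percentage reduction = (1 - coated/uncoated) * 100
  Ratio = 0.29 / 0.92 = 0.3152
  Reduction = (1 - 0.3152) * 100 = 68.5%

68.5%


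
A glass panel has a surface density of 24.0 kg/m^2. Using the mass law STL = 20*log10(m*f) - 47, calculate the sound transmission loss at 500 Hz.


Mass law: STL = 20 * log10(m * f) - 47
  m * f = 24.0 * 500 = 12000
  log10(12000) = 4.07918
  STL = 20 * 4.07918 - 47 = 81.5836 - 47 = 34.6 dB

34.6 dB


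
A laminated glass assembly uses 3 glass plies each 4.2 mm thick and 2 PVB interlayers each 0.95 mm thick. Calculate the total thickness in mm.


Total thickness = glass contribution + PVB contribution
  Glass: 3 * 4.2 = 12.6 mm
  PVB: 2 * 0.95 = 1.9 mm
  Total = 12.6 + 1.9 = 14.5 mm

14.5 mm


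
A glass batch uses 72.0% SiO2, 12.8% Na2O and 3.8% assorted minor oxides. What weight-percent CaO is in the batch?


Pieces sum to 100%:
  CaO = 100 - (SiO2 + Na2O + others)
  CaO = 100 - (72.0 + 12.8 + 3.8) = 11.4%

11.4%


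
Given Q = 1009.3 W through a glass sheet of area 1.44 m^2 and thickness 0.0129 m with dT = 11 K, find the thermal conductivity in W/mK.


Fourier's law rearranged: k = Q * t / (A * dT)
  Numerator = 1009.3 * 0.0129 = 13.01997
  Denominator = 1.44 * 11 = 15.84
  k = 13.01997 / 15.84 = 0.822 W/mK

0.822 W/mK


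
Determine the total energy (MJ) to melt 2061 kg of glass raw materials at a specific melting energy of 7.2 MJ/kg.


Total energy = mass * specific energy
  E = 2061 * 7.2 = 14839.2 MJ

14839.2 MJ


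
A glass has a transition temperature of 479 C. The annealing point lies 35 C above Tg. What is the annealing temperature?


The annealing temperature is Tg plus the offset:
  T_anneal = 479 + 35 = 514 C

514 C


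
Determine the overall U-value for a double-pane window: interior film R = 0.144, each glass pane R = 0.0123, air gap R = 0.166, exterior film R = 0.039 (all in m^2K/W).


Total thermal resistance (series):
  R_total = R_in + R_glass + R_air + R_glass + R_out
  R_total = 0.144 + 0.0123 + 0.166 + 0.0123 + 0.039 = 0.3736 m^2K/W
U-value = 1 / R_total = 1 / 0.3736 = 2.677 W/m^2K

2.677 W/m^2K


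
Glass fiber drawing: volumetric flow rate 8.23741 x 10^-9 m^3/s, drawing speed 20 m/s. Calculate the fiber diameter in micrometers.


Cross-sectional area from continuity:
  A = Q / v = 8.23741 x 10^-9 / 20 = 4.118705 x 10^-10 m^2
Diameter from circular cross-section:
  d = sqrt(4A / pi) * 10^6 (m -> um)
  d = sqrt(4 * 4.118705 x 10^-10 / pi) * 10^6 = 22.9 um

22.9 um


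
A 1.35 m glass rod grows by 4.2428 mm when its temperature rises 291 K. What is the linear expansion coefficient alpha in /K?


Rearrange dL = alpha * L0 * dT for alpha:
  alpha = dL / (L0 * dT)
  alpha = (4.2428 / 1000) / (1.35 * 291) = 0.0000108 /K = 1.08 x 10^-5 /K

1.08 x 10^-5 /K


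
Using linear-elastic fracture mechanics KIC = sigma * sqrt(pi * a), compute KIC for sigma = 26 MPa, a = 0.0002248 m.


Fracture toughness: KIC = sigma * sqrt(pi * a)
  pi * a = pi * 0.0002248 = 0.00070623
  sqrt(pi * a) = 0.026575
  KIC = 26 * 0.026575 = 0.691 MPa*sqrt(m)

0.691 MPa*sqrt(m)


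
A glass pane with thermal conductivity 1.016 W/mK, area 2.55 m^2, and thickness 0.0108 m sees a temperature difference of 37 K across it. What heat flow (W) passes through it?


Fourier's law: Q = k * A * dT / t
  Q = 1.016 * 2.55 * 37 / 0.0108
  Q = 95.8596 / 0.0108 = 8875.9 W

8875.9 W


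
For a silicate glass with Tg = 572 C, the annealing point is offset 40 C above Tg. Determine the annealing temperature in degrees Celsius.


The annealing temperature is Tg plus the offset:
  T_anneal = 572 + 40 = 612 C

612 C


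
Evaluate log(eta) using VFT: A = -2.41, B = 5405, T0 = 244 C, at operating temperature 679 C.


VFT equation: log(eta) = A + B / (T - T0)
  T - T0 = 679 - 244 = 435
  B / (T - T0) = 5405 / 435 = 12.425
  log(eta) = -2.41 + 12.425 = 10.015

10.015


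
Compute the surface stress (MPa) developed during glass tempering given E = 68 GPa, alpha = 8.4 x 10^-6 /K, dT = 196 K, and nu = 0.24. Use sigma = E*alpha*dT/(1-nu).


Tempering stress: sigma = E * alpha * dT / (1 - nu)
  E (MPa) = 68 * 1000 = 68000
  Numerator = 68000 * (8.4 x 10^-6) * 196 = 111.9552
  Denominator = 1 - 0.24 = 0.76
  sigma = 111.9552 / 0.76 = 147.3 MPa

147.3 MPa


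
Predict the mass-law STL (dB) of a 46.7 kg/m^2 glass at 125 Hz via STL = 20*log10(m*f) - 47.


Mass law: STL = 20 * log10(m * f) - 47
  m * f = 46.7 * 125 = 5837.5
  log10(5837.5) = 3.76623
  STL = 20 * 3.76623 - 47 = 75.3246 - 47 = 28.3 dB

28.3 dB


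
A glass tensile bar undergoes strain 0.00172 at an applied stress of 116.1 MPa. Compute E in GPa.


Young's modulus: E = stress / strain
  E = 116.1 MPa / 0.00172 = 67500 MPa
Convert to GPa: 67500 / 1000 = 67.5 GPa

67.5 GPa


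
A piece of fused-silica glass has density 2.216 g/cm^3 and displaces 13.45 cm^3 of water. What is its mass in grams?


Rearrange rho = m / V:
  m = rho * V
  m = 2.216 * 13.45 = 29.805 g

29.805 g


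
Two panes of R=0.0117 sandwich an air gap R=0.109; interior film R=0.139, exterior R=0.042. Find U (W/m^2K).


Total thermal resistance (series):
  R_total = R_in + R_glass + R_air + R_glass + R_out
  R_total = 0.139 + 0.0117 + 0.109 + 0.0117 + 0.042 = 0.3134 m^2K/W
U-value = 1 / R_total = 1 / 0.3134 = 3.191 W/m^2K

3.191 W/m^2K


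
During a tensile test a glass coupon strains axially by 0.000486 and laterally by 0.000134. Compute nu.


Poisson's ratio: nu = lateral strain / axial strain
  nu = 0.000134 / 0.000486 = 0.2757

0.2757


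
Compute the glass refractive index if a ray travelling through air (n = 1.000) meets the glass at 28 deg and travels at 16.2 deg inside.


Apply Snell's law: n1 * sin(theta1) = n2 * sin(theta2)
  n2 = n1 * sin(theta1) / sin(theta2)
  sin(28) = 0.469472
  sin(16.2) = 0.278991
  n2 = 1.000 * 0.469472 / 0.278991 = 1.6827

1.6827


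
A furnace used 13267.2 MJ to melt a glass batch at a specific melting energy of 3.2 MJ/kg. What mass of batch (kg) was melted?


Rearrange E = m * s for m:
  m = E / s
  m = 13267.2 / 3.2 = 4146.0 kg

4146.0 kg


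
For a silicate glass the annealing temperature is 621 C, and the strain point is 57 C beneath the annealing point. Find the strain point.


Strain point = annealing point - difference:
  T_strain = 621 - 57 = 564 C

564 C


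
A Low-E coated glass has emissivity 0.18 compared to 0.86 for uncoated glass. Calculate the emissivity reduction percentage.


Percentage reduction = (1 - coated/uncoated) * 100
  Ratio = 0.18 / 0.86 = 0.2093
  Reduction = (1 - 0.2093) * 100 = 79.1%

79.1%


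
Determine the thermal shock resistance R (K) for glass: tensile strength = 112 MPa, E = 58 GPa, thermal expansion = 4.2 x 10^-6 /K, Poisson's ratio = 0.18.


Thermal shock resistance: R = sigma * (1 - nu) / (E * alpha)
  Numerator = 112 * (1 - 0.18) = 91.84
  Denominator = 58 * 1000 * (4.2 x 10^-6) = 0.2436
  R = 91.84 / 0.2436 = 377.0 K

377.0 K


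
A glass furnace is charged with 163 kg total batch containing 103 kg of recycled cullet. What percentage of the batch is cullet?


Cullet ratio = (cullet mass / total batch mass) * 100
  Ratio = 103 / 163 * 100 = 63.19%

63.19%


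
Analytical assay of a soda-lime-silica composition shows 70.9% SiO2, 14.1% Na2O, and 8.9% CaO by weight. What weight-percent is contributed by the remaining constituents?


Sum the three major oxides:
  SiO2 + Na2O + CaO = 70.9 + 14.1 + 8.9 = 93.9%
Subtract from 100%:
  Others = 100 - 93.9 = 6.1%

6.1%


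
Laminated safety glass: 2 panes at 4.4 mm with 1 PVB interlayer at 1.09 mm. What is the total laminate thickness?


Total thickness = glass contribution + PVB contribution
  Glass: 2 * 4.4 = 8.8 mm
  PVB: 1 * 1.09 = 1.09 mm
  Total = 8.8 + 1.09 = 9.89 mm

9.89 mm


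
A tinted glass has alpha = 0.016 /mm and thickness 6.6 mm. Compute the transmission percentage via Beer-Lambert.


Beer-Lambert law: T = exp(-alpha * thickness)
  exponent = -0.016 * 6.6 = -0.1056
  T = exp(-0.1056) = 0.8998
  Percentage = 0.8998 * 100 = 89.98%

89.98%
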